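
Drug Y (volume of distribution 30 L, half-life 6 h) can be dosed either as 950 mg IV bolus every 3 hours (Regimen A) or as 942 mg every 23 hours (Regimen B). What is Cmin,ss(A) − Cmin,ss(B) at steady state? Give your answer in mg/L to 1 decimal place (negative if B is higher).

Regimen A: f = (1/2)^(3/6) ≈ 0.7071; Cmin,ss = (950/30)·f/(1−f) ≈ 76.448 mg/L.
Regimen B: f = (1/2)^(23/6) ≈ 0.0702; Cmin,ss = (942/30)·f/(1−f) ≈ 2.371 mg/L.
Difference ≈ 76.448 − 2.371 ≈ 74.077 mg/L.

74.1 mg/L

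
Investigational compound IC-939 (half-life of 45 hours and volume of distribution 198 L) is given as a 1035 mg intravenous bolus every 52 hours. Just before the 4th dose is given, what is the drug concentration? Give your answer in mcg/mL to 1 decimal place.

f = (1/2)^(τ/t½) = (1/2)^(52/45) ≈ 0.4489.
C₀ = D/Vd = 1035/198 ≈ 5.227 mcg/mL.
Before the 4th dose, 3 doses have been given. Superposition: Cmin = C₀·(f + f² + … + f^3).
≈ 5.227 × (0.4489 + 0.2015 + 0.0905) ≈ 5.227 × 0.7409 ≈ 3.873 mcg/mL.

3.9 mcg/mL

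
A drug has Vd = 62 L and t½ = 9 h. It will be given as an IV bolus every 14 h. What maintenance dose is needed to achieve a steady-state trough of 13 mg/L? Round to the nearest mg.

1563 mg

τ/t½ = 14/9 ≈ 1.5556, so f = (1/2)^(14/9) ≈ 0.340198.
Cmin,ss = (D/Vd)·f/(1−f), so D = Cmin,ss·Vd·(1−f)/f.
D = 13 × 62 × (1−f)/f ≈ 13 × 62 × 1.93946 ≈ 1563.20 mg.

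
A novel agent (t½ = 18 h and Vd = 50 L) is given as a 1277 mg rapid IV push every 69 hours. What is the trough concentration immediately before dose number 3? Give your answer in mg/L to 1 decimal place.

1.9 mg/L

f = (1/2)^(τ/t½) = (1/2)^(69/18) ≈ 0.0702.
C₀ = D/Vd = 1277/50 ≈ 25.540 mg/L.
Before the 3rd dose, 2 doses have been given. Superposition: Cmin = C₀·(f + f²).
≈ 25.540 × (0.0702 + 0.0049) ≈ 25.540 × 0.0751 ≈ 1.918 mg/L.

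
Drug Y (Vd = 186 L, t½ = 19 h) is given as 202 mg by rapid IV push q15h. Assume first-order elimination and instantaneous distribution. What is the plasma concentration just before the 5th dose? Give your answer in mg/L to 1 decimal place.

f = (1/2)^(τ/t½) = (1/2)^(15/19) ≈ 0.5786.
C₀ = D/Vd = 202/186 ≈ 1.086 mg/L.
Before the 5th dose, 4 doses have been given. Superposition: Cmin = C₀·(f + f² + … + f^4).
≈ 1.086 × (0.5786 + 0.3348 + 0.1937 + 0.1121) ≈ 1.086 × 1.2192 ≈ 1.324 mg/L.

1.3 mg/L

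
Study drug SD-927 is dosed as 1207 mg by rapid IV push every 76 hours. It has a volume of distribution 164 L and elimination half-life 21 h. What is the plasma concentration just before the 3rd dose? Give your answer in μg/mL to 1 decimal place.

f = (1/2)^(τ/t½) = (1/2)^(76/21) ≈ 0.0814.
C₀ = D/Vd = 1207/164 ≈ 7.360 μg/mL.
Before the 3rd dose, 2 doses have been given. Superposition: Cmin = C₀·(f + f²).
≈ 7.360 × (0.0814 + 0.0066) ≈ 7.360 × 0.0880 ≈ 0.648 μg/mL.

0.6 μg/mL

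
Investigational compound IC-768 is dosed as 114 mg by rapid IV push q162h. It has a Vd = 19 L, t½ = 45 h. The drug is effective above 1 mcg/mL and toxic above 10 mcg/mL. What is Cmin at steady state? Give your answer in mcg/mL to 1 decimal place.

0.5 mcg/mL

τ/t½ = 162/45 ≈ 3.6, so fraction remaining f = (1/2)^(162/45) ≈ 0.0825.
Single-dose peak C₀ = D/Vd = 114/19 ≈ 6.000 mcg/mL.
Steady-state trough Cmin,ss = C₀·f/(1−f) ≈ 6.000 × 0.0825/0.9175 ≈ 0.540 mcg/mL.
Trough 0.5 mcg/mL vs MEC 1 mcg/mL: subtherapeutic.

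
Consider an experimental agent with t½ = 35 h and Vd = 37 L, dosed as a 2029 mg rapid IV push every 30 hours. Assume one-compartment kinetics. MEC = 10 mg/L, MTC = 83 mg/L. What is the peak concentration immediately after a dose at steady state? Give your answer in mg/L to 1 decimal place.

122.4 mg/L

Over one 30-h interval, 30/35 ≈ 0.85714 half-lives elapse, leaving f ≈ 0.5520 of each dose.
At steady state, accumulation factor R = 1/(1 − e^(−kτ)) ≈ 2.2321.
Single-dose peak C₀ = D/Vd = 2029/37 ≈ 54.838 mg/L.
Steady-state peak Cmax,ss = C₀·R ≈ 54.838 × 2.2321 ≈ 122.404 mg/L.
Peak 122.4 mg/L vs MTC 83 mg/L: exceeds toxic threshold.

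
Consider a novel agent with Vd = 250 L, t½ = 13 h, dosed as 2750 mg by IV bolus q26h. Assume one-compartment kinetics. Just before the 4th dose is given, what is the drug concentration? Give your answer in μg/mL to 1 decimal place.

f = (1/2)^(τ/t½) = (1/2)^(26/13) ≈ 0.2500.
C₀ = D/Vd = 2750/250 ≈ 11.000 μg/mL.
Before the 4th dose, 3 doses have been given. Superposition: Cmin = C₀·(f + f² + … + f^3).
≈ 11.000 × (0.2500 + 0.0625 + 0.0156) ≈ 11.000 × 0.3281 ≈ 3.609 μg/mL.

3.6 μg/mL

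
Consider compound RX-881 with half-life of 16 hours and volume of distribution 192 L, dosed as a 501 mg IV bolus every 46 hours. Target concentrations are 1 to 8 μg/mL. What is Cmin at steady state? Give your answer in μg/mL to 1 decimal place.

Over one 46-h interval, 46/16 ≈ 2.875 half-lives elapse, leaving f ≈ 0.1363 of each dose.
Single-dose peak C₀ = D/Vd = 501/192 ≈ 2.609 μg/mL.
Steady-state trough Cmin,ss = C₀·f/(1−f) ≈ 2.609 × 0.1363/0.8637 ≈ 0.412 μg/mL.
Trough 0.4 μg/mL vs MEC 1 μg/mL: subtherapeutic.

0.4 μg/mL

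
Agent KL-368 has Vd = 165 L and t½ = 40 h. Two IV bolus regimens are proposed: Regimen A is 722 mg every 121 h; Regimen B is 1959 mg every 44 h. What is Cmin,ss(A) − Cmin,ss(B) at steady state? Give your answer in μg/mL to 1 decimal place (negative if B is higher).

-9.8 μg/mL

Regimen A: f = (1/2)^(121/40) ≈ 0.1229; Cmin,ss = (722/165)·f/(1−f) ≈ 0.613 μg/mL.
Regimen B: f = (1/2)^(44/40) ≈ 0.4665; Cmin,ss = (1959/165)·f/(1−f) ≈ 10.382 μg/mL.
Difference ≈ 0.613 − 10.382 ≈ -9.769 μg/mL.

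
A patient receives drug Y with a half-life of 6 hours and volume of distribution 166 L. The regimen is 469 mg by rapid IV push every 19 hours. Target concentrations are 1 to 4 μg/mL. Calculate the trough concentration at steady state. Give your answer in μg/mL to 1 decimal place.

k = ln2/t½ = ln2/6 ≈ 0.115525 h⁻¹; fraction remaining f = e^(−kτ) = e^(−0.115525×19) ≈ 0.1114.
Accumulation ratio R = 1/(1 − f) ≈ 1/0.8886 ≈ 1.1254.
Each bolus raises the concentration by D/Vd = 469/166 ≈ 2.825 μg/mL.
Steady-state peak Cmax,ss = C₀·R ≈ 2.825 × 1.1254 ≈ 3.179 μg/mL.
Steady-state trough Cmin,ss = Cmax,ss·f ≈ 3.179 × 0.1114 ≈ 0.354 μg/mL.
Trough 0.4 μg/mL vs MEC 1 μg/mL: subtherapeutic.

0.4 μg/mL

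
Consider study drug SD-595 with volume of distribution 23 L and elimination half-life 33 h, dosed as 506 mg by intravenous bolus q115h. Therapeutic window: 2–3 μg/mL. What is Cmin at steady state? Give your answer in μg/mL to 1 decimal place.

τ/t½ = 115/33 ≈ 3.4848, so fraction remaining f = (1/2)^(115/33) ≈ 0.0893.
At steady state, accumulation factor R = 1/(1 − e^(−kτ)) ≈ 1.0981.
Single-dose peak C₀ = D/Vd = 506/23 ≈ 22.000 μg/mL.
Steady-state peak Cmax,ss = C₀·R ≈ 22.000 × 1.0981 ≈ 24.158 μg/mL.
One interval later, Cmin,ss = Cmax,ss·e^(−kτ) ≈ 24.158 × 0.0893 ≈ 2.157 μg/mL.
Trough 2.2 μg/mL vs MEC 2 μg/mL: adequate.

2.2 μg/mL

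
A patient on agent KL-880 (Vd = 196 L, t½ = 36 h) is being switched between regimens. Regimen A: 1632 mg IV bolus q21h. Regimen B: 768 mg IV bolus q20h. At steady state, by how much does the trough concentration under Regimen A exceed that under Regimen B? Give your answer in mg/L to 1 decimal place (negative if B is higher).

Regimen A: f = (1/2)^(21/36) ≈ 0.6674; Cmin,ss = (1632/196)·f/(1−f) ≈ 16.708 mg/L.
Regimen B: f = (1/2)^(20/36) ≈ 0.6804; Cmin,ss = (768/196)·f/(1−f) ≈ 8.342 mg/L.
Difference ≈ 16.708 − 8.342 ≈ 8.366 mg/L.

8.4 mg/L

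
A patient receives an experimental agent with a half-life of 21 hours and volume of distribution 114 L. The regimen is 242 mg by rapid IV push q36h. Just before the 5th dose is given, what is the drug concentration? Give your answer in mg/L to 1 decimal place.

0.9 mg/L

f = (1/2)^(τ/t½) = (1/2)^(36/21) ≈ 0.3048.
C₀ = D/Vd = 242/114 ≈ 2.123 mg/L.
Before the 5th dose, 4 doses have been given. Superposition: Cmin = C₀·(f + f² + … + f^4).
≈ 2.123 × (0.3048 + 0.0929 + 0.0283 + 0.0086) ≈ 2.123 × 0.4346 ≈ 0.923 mg/L.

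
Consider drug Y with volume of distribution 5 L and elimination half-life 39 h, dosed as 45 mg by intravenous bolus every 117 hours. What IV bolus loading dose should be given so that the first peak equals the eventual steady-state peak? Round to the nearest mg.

51 mg

f = (1/2)^(117/39) ≈ 0.125000; accumulation ratio R = 1/(1−f) ≈ 1.14286.
Loading dose to hit Cmax,ss on first dose: D_load = D_maint·R ≈ 45 × 1.14286 ≈ 51.43 mg.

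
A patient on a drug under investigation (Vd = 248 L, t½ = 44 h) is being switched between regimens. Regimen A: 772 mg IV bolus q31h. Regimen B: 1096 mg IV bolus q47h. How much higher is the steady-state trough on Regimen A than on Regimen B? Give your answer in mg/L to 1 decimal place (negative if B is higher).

0.9 mg/L

Regimen A: f = (1/2)^(31/44) ≈ 0.6136; Cmin,ss = (772/248)·f/(1−f) ≈ 4.943 mg/L.
Regimen B: f = (1/2)^(47/44) ≈ 0.4769; Cmin,ss = (1096/248)·f/(1−f) ≈ 4.029 mg/L.
Difference ≈ 4.943 − 4.029 ≈ 0.914 mg/L.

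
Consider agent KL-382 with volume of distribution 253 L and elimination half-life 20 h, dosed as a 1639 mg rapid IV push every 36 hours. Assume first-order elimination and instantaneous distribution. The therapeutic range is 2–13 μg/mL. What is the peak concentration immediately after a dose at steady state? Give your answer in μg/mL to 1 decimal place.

9.1 μg/mL

τ/t½ = 36/20 ≈ 1.8, so fraction remaining f = (1/2)^(36/20) ≈ 0.2872.
Accumulation ratio R = 1/(1 − f) ≈ 1/0.7128 ≈ 1.4029.
Each bolus raises the concentration by D/Vd = 1639/253 ≈ 6.478 μg/mL.
Steady-state peak Cmax,ss = C₀·R ≈ 6.478 × 1.4029 ≈ 9.088 μg/mL.
Peak 9.1 μg/mL vs MTC 13 μg/mL: below toxic threshold.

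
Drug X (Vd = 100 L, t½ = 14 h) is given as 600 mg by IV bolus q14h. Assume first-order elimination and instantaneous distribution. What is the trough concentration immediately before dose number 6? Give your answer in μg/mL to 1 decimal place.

5.8 μg/mL

f = (1/2)^(τ/t½) = (1/2)^(14/14) ≈ 0.5000.
C₀ = D/Vd = 600/100 ≈ 6.000 μg/mL.
Before the 6th dose, 5 doses have been given. Superposition: Cmin = C₀·(f + f² + … + f^5).
≈ 6.000 × (0.5000 + 0.2500 + 0.1250 + 0.0625 + 0.0313) ≈ 6.000 × 0.9688 ≈ 5.813 μg/mL.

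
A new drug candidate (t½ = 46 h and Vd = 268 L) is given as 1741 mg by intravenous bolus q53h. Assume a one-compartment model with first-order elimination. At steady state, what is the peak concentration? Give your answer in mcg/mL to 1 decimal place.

Over one 53-h interval, 53/46 ≈ 1.1522 half-lives elapse, leaving f ≈ 0.4499 of each dose.
At steady state, accumulation factor R = 1/(1 − e^(−kτ)) ≈ 1.8179.
Single-dose peak C₀ = D/Vd = 1741/268 ≈ 6.496 mcg/mL.
Steady-state peak Cmax,ss = C₀·R ≈ 6.496 × 1.8179 ≈ 11.809 mcg/mL.

11.8 mcg/mL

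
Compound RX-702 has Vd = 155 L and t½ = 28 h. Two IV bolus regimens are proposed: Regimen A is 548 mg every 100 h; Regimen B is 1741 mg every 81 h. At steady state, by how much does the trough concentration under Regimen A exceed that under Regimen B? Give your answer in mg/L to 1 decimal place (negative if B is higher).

Regimen A: f = (1/2)^(100/28) ≈ 0.0841; Cmin,ss = (548/155)·f/(1−f) ≈ 0.325 mg/L.
Regimen B: f = (1/2)^(81/28) ≈ 0.1346; Cmin,ss = (1741/155)·f/(1−f) ≈ 1.747 mg/L.
Difference ≈ 0.325 − 1.747 ≈ -1.422 mg/L.

-1.4 mg/L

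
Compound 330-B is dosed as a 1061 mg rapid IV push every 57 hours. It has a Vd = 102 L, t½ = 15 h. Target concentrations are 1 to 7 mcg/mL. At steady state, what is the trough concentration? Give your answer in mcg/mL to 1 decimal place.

k = ln2/t½ = ln2/15 ≈ 0.046210 h⁻¹; fraction remaining f = e^(−kτ) = e^(−0.046210×57) ≈ 0.0718.
Each bolus raises the concentration by D/Vd = 1061/102 ≈ 10.402 mcg/mL.
Steady-state trough Cmin,ss = C₀·f/(1−f) ≈ 10.402 × 0.0718/0.9282 ≈ 0.805 mcg/mL.
Trough 0.8 mcg/mL vs MEC 1 mcg/mL: subtherapeutic.

0.8 mcg/mL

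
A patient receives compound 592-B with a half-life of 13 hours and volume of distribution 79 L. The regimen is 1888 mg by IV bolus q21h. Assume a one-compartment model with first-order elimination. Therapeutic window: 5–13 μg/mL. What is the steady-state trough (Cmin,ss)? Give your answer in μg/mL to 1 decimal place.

11.6 μg/mL

k = ln2/t½ = ln2/13 ≈ 0.053319 h⁻¹; fraction remaining f = e^(−kτ) = e^(−0.053319×21) ≈ 0.3264.
At steady state, accumulation factor R = 1/(1 − e^(−kτ)) ≈ 1.4846.
Single-dose peak C₀ = D/Vd = 1888/79 ≈ 23.899 μg/mL.
Cmax,ss = C₀/(1 − f) ≈ 23.899/0.6736 ≈ 35.480 μg/mL.
One interval later, Cmin,ss = Cmax,ss·e^(−kτ) ≈ 35.480 × 0.3264 ≈ 11.581 μg/mL.
Trough 11.6 μg/mL vs MEC 5 μg/mL: adequate.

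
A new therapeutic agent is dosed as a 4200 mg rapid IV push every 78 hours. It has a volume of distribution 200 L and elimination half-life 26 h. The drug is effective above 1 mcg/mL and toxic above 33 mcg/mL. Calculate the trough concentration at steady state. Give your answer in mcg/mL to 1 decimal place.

The dosing interval is 3 half-lives, so f = 2^(−3) = 0.125.
At steady state, R = 1/(1 − 0.125) = 8/7.
Single-dose peak C₀ = D/Vd = 4200/200 = 21 mcg/mL.
Steady-state peak Cmax,ss = C₀·R = 21 × 8/7 ≈ 24.000 mcg/mL.
Steady-state trough Cmin,ss = Cmax,ss·f ≈ 24.000 × 0.125 ≈ 3.000 mcg/mL.
Trough 3.0 mcg/mL vs MEC 1 mcg/mL: adequate.

3.0 mcg/mL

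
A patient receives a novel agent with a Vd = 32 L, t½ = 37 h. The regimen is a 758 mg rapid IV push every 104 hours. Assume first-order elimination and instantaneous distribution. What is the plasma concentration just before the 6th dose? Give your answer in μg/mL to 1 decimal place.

f = (1/2)^(τ/t½) = (1/2)^(104/37) ≈ 0.1425.
C₀ = D/Vd = 758/32 ≈ 23.688 μg/mL.
Before the 6th dose, 5 doses have been given. Superposition: Cmin = C₀·(f + f² + … + f^5).
≈ 23.688 × (0.1425 + 0.0203 + 0.0029 + 0.0004 + 0.0001) ≈ 23.688 × 0.1662 ≈ 3.937 μg/mL.

3.9 μg/mL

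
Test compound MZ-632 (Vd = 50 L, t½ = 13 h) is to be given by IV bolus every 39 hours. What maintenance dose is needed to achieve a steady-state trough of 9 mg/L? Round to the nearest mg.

3150 mg

τ/t½ = 39/13 ≈ 3, so f = (1/2)^(39/13) ≈ 0.125000.
Cmin,ss = (D/Vd)·f/(1−f), so D = Cmin,ss·Vd·(1−f)/f.
D = 9 × 50 × (1−f)/f ≈ 9 × 50 × 7.00000 ≈ 3150.00 mg.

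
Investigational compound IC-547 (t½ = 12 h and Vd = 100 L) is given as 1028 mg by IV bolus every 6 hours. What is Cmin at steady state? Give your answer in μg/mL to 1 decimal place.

24.8 μg/mL

τ/t½ = 6/12 ≈ 0.5, so fraction remaining f = (1/2)^(6/12) ≈ 0.7071.
At steady state, accumulation factor R = 1/(1 − e^(−kτ)) ≈ 3.4141.
Single-dose peak C₀ = D/Vd = 1028/100 ≈ 10.280 μg/mL.
Steady-state peak Cmax,ss = C₀·R ≈ 10.280 × 3.4141 ≈ 35.097 μg/mL.
One interval later, Cmin,ss = Cmax,ss·e^(−kτ) ≈ 35.097 × 0.7071 ≈ 24.817 μg/mL.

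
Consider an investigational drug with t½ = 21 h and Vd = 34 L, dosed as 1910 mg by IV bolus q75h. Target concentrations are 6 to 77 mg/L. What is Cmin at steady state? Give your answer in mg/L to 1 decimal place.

τ/t½ = 75/21 ≈ 3.5714, so fraction remaining f = (1/2)^(75/21) ≈ 0.0841.
Each bolus raises the concentration by D/Vd = 1910/34 ≈ 56.176 mg/L.
Steady-state trough Cmin,ss = C₀·f/(1−f) ≈ 56.176 × 0.0841/0.9159 ≈ 5.158 mg/L.
Trough 5.2 mg/L vs MEC 6 mg/L: subtherapeutic.

5.2 mg/L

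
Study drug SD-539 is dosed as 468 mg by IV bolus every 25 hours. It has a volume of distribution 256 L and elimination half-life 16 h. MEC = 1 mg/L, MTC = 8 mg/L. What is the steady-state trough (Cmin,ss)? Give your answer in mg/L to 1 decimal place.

0.9 mg/L

Over one 25-h interval, 25/16 ≈ 1.5625 half-lives elapse, leaving f ≈ 0.3386 of each dose.
Single-dose peak C₀ = D/Vd = 468/256 ≈ 1.828 mg/L.
Steady-state trough Cmin,ss = C₀·f/(1−f) ≈ 1.828 × 0.3386/0.6614 ≈ 0.936 mg/L.
Trough 0.9 mg/L vs MEC 1 mg/L: subtherapeutic.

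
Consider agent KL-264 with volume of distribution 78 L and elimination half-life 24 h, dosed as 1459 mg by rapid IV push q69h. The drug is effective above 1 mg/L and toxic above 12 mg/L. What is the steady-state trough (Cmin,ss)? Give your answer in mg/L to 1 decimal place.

3.0 mg/L

τ/t½ = 69/24 ≈ 2.875, so fraction remaining f = (1/2)^(69/24) ≈ 0.1363.
At steady state, accumulation factor R = 1/(1 − e^(−kτ)) ≈ 1.1578.
Single-dose peak C₀ = D/Vd = 1459/78 ≈ 18.705 mg/L.
Cmax,ss = C₀/(1 − f) ≈ 18.705/0.8637 ≈ 21.657 mg/L.
Steady-state trough Cmin,ss = Cmax,ss·f ≈ 21.657 × 0.1363 ≈ 2.952 mg/L.
Trough 3.0 mg/L vs MEC 1 mg/L: adequate.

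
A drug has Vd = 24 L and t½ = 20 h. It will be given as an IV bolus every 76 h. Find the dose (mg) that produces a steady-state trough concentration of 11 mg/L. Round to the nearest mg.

3413 mg

τ/t½ = 76/20 ≈ 3.8, so f = (1/2)^(76/20) ≈ 0.071794.
Cmin,ss = (D/Vd)·f/(1−f), so D = Cmin,ss·Vd·(1−f)/f.
D = 11 × 24 × (1−f)/f ≈ 11 × 24 × 12.92874 ≈ 3413.19 mg.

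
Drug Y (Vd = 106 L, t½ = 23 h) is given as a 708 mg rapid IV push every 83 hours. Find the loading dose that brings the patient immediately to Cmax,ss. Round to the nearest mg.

771 mg

f = (1/2)^(83/23) ≈ 0.081974; accumulation ratio R = 1/(1−f) ≈ 1.08929.
Loading dose to hit Cmax,ss on first dose: D_load = D_maint·R ≈ 708 × 1.08929 ≈ 771.22 mg.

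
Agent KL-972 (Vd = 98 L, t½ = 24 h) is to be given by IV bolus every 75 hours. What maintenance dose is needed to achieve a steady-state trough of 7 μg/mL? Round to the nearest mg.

5299 mg

τ/t½ = 75/24 ≈ 3.125, so f = (1/2)^(75/24) ≈ 0.114626.
Cmin,ss = (D/Vd)·f/(1−f), so D = Cmin,ss·Vd·(1−f)/f.
D = 7 × 98 × (1−f)/f ≈ 7 × 98 × 7.72402 ≈ 5298.68 mg.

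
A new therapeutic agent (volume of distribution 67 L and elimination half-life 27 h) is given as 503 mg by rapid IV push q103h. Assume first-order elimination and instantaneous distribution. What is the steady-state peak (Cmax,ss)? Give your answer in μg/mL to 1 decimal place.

8.1 μg/mL

Over one 103-h interval, 103/27 ≈ 3.8148 half-lives elapse, leaving f ≈ 0.0711 of each dose.
At steady state, accumulation factor R = 1/(1 − e^(−kτ)) ≈ 1.0765.
Single-dose peak C₀ = D/Vd = 503/67 ≈ 7.507 μg/mL.
Steady-state peak Cmax,ss = C₀·R ≈ 7.507 × 1.0765 ≈ 8.081 μg/mL.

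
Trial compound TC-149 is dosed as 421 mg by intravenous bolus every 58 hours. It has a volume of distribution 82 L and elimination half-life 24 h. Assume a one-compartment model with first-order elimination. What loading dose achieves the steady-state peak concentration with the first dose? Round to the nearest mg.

518 mg

f = (1/2)^(58/24) ≈ 0.187288; accumulation ratio R = 1/(1−f) ≈ 1.23045.
Loading dose to hit Cmax,ss on first dose: D_load = D_maint·R ≈ 421 × 1.23045 ≈ 518.02 mg.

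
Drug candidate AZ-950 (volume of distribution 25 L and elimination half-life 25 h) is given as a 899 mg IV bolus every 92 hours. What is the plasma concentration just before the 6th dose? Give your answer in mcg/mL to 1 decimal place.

3.0 mcg/mL

f = (1/2)^(τ/t½) = (1/2)^(92/25) ≈ 0.0780.
C₀ = D/Vd = 899/25 ≈ 35.960 mcg/mL.
Before the 6th dose, 5 doses have been given. Superposition: Cmin = C₀·(f + f² + … + f^5).
≈ 35.960 × (0.0780 + 0.0061 + 0.0005 + 0.0000 + 0.0000) ≈ 35.960 × 0.0846 ≈ 3.042 mcg/mL.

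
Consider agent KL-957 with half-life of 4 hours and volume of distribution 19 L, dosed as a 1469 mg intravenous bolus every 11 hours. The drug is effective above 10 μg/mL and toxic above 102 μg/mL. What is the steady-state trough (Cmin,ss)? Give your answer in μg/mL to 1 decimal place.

13.5 μg/mL

k = ln2/t½ = ln2/4 ≈ 0.173287 h⁻¹; fraction remaining f = e^(−kτ) = e^(−0.173287×11) ≈ 0.1487.
Each bolus raises the concentration by D/Vd = 1469/19 ≈ 77.316 μg/mL.
Steady-state trough Cmin,ss = C₀·f/(1−f) ≈ 77.316 × 0.1487/0.8513 ≈ 13.505 μg/mL.
Trough 13.5 μg/mL vs MEC 10 μg/mL: adequate.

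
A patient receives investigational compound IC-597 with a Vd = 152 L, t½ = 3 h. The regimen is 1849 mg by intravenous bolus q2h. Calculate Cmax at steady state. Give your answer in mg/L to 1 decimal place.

32.9 mg/L

k = ln2/t½ = ln2/3 ≈ 0.231049 h⁻¹; fraction remaining f = e^(−kτ) = e^(−0.231049×2) ≈ 0.6300.
At steady state, accumulation factor R = 1/(1 − e^(−kτ)) ≈ 2.7027.
Single-dose peak C₀ = D/Vd = 1849/152 ≈ 12.164 mg/L.
Steady-state peak Cmax,ss = C₀·R ≈ 12.164 × 2.7027 ≈ 32.876 mg/L.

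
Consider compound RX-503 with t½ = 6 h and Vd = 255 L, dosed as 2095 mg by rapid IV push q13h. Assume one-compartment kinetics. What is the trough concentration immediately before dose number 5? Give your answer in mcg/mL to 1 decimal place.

f = (1/2)^(τ/t½) = (1/2)^(13/6) ≈ 0.2227.
C₀ = D/Vd = 2095/255 ≈ 8.216 mcg/mL.
Before the 5th dose, 4 doses have been given. Superposition: Cmin = C₀·(f + f² + … + f^4).
≈ 8.216 × (0.2227 + 0.0496 + 0.0110 + 0.0025) ≈ 8.216 × 0.2858 ≈ 2.348 mcg/mL.

2.3 mcg/mL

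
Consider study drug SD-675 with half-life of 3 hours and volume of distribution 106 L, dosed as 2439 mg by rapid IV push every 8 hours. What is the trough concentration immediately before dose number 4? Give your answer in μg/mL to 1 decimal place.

f = (1/2)^(τ/t½) = (1/2)^(8/3) ≈ 0.1575.
C₀ = D/Vd = 2439/106 ≈ 23.009 μg/mL.
Before the 4th dose, 3 doses have been given. Superposition: Cmin = C₀·(f + f² + … + f^3).
≈ 23.009 × (0.1575 + 0.0248 + 0.0039) ≈ 23.009 × 0.1862 ≈ 4.284 μg/mL.

4.3 μg/mL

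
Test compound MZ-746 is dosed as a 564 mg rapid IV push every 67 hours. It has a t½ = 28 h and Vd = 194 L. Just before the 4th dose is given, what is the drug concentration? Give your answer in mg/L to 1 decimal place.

f = (1/2)^(τ/t½) = (1/2)^(67/28) ≈ 0.1904.
C₀ = D/Vd = 564/194 ≈ 2.907 mg/L.
Before the 4th dose, 3 doses have been given. Superposition: Cmin = C₀·(f + f² + … + f^3).
≈ 2.907 × (0.1904 + 0.0363 + 0.0069) ≈ 2.907 × 0.2336 ≈ 0.679 mg/L.

0.7 mg/L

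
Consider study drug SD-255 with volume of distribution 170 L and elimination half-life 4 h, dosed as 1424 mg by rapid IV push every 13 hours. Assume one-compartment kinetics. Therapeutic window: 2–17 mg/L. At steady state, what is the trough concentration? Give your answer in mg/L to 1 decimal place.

k = ln2/t½ = ln2/4 ≈ 0.173287 h⁻¹; fraction remaining f = e^(−kτ) = e^(−0.173287×13) ≈ 0.1051.
Accumulation ratio R = 1/(1 − f) ≈ 1/0.8949 ≈ 1.1174.
Each bolus raises the concentration by D/Vd = 1424/170 ≈ 8.376 mg/L.
Cmax,ss = C₀/(1 − f) ≈ 8.376/0.8949 ≈ 9.360 mg/L.
Steady-state trough Cmin,ss = Cmax,ss·f ≈ 9.360 × 0.1051 ≈ 0.984 mg/L.
Trough 1.0 mg/L vs MEC 2 mg/L: subtherapeutic.

1.0 mg/L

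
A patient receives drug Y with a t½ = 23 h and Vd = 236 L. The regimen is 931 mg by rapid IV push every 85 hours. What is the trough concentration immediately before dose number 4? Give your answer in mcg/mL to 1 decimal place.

f = (1/2)^(τ/t½) = (1/2)^(85/23) ≈ 0.0772.
C₀ = D/Vd = 931/236 ≈ 3.945 mcg/mL.
Before the 4th dose, 3 doses have been given. Superposition: Cmin = C₀·(f + f² + … + f^3).
≈ 3.945 × (0.0772 + 0.0060 + 0.0005) ≈ 3.945 × 0.0837 ≈ 0.330 mcg/mL.

0.3 mcg/mL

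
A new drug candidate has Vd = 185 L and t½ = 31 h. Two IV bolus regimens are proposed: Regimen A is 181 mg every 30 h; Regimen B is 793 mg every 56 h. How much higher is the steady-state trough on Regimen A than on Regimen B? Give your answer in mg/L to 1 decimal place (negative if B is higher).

-0.7 mg/L

Regimen A: f = (1/2)^(30/31) ≈ 0.5113; Cmin,ss = (181/185)·f/(1−f) ≈ 1.024 mg/L.
Regimen B: f = (1/2)^(56/31) ≈ 0.2859; Cmin,ss = (793/185)·f/(1−f) ≈ 1.716 mg/L.
Difference ≈ 1.024 − 1.716 ≈ -0.692 mg/L.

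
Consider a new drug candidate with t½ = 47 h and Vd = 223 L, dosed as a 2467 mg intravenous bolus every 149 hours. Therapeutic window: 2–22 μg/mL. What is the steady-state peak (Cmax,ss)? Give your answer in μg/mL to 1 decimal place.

k = ln2/t½ = ln2/47 ≈ 0.014748 h⁻¹; fraction remaining f = e^(−kτ) = e^(−0.014748×149) ≈ 0.1111.
At steady state, accumulation factor R = 1/(1 − e^(−kτ)) ≈ 1.1250.
Each bolus raises the concentration by D/Vd = 2467/223 ≈ 11.063 μg/mL.
Steady-state peak Cmax,ss = C₀·R ≈ 11.063 × 1.1250 ≈ 12.446 μg/mL.
Peak 12.4 μg/mL vs MTC 22 μg/mL: below toxic threshold.

12.4 μg/mL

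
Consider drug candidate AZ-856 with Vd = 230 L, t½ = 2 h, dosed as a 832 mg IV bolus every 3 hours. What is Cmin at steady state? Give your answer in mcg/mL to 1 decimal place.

Over one 3-h interval, 3/2 ≈ 1.5 half-lives elapse, leaving f ≈ 0.3536 of each dose.
At steady state, accumulation factor R = 1/(1 − e^(−kτ)) ≈ 1.5470.
Single-dose peak C₀ = D/Vd = 832/230 ≈ 3.617 mcg/mL.
Cmax,ss = C₀/(1 − f) ≈ 3.617/0.6464 ≈ 5.596 mcg/mL.
One interval later, Cmin,ss = Cmax,ss·e^(−kτ) ≈ 5.596 × 0.3536 ≈ 1.979 mcg/mL.

2.0 mcg/mL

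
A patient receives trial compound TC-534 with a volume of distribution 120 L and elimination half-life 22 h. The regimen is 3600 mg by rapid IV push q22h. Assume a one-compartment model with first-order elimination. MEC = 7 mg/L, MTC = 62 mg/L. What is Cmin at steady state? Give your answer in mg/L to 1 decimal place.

The dosing interval is 1 half-life, so f = 2^(−1) = 0.5.
At steady state, R = 1/(1 − 0.5) = 2/1.
Single-dose peak C₀ = D/Vd = 3600/120 = 30 mg/L.
Steady-state peak Cmax,ss = C₀·R = 30 × 2/1 ≈ 60.000 mg/L.
Steady-state trough Cmin,ss = Cmax,ss·f ≈ 60.000 × 0.5 ≈ 30.000 mg/L.
Trough 30.0 mg/L vs MEC 7 mg/L: adequate.

30.0 mg/L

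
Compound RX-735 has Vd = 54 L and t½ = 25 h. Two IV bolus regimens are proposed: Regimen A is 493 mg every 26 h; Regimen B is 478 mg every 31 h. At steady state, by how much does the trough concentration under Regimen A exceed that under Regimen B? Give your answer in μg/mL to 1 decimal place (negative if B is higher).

2.1 μg/mL

Regimen A: f = (1/2)^(26/25) ≈ 0.4863; Cmin,ss = (493/54)·f/(1−f) ≈ 8.643 μg/mL.
Regimen B: f = (1/2)^(31/25) ≈ 0.4234; Cmin,ss = (478/54)·f/(1−f) ≈ 6.500 μg/mL.
Difference ≈ 8.643 − 6.500 ≈ 2.143 μg/mL.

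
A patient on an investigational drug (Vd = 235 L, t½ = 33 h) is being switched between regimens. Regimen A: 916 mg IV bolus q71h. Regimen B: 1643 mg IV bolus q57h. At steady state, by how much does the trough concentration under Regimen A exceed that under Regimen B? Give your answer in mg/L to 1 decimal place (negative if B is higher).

Regimen A: f = (1/2)^(71/33) ≈ 0.2251; Cmin,ss = (916/235)·f/(1−f) ≈ 1.132 mg/L.
Regimen B: f = (1/2)^(57/33) ≈ 0.3020; Cmin,ss = (1643/235)·f/(1−f) ≈ 3.025 mg/L.
Difference ≈ 1.132 − 3.025 ≈ -1.893 mg/L.

-1.9 mg/L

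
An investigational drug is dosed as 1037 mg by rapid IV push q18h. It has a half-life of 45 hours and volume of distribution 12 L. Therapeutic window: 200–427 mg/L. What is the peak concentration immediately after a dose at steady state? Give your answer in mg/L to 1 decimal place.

356.9 mg/L

Over one 18-h interval, 18/45 ≈ 0.4 half-lives elapse, leaving f ≈ 0.7579 of each dose.
At steady state, accumulation factor R = 1/(1 − e^(−kτ)) ≈ 4.1305.
Single-dose peak C₀ = D/Vd = 1037/12 ≈ 86.417 mg/L.
Steady-state peak Cmax,ss = C₀·R ≈ 86.417 × 4.1305 ≈ 356.945 mg/L.
Peak 356.9 mg/L vs MTC 427 mg/L: below toxic threshold.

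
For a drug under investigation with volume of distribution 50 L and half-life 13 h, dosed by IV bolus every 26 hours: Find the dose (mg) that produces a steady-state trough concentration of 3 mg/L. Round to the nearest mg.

450 mg

τ/t½ = 26/13 ≈ 2, so f = (1/2)^(26/13) ≈ 0.250000.
Cmin,ss = (D/Vd)·f/(1−f), so D = Cmin,ss·Vd·(1−f)/f.
D = 3 × 50 × (1−f)/f ≈ 3 × 50 × 3.00000 ≈ 450.00 mg.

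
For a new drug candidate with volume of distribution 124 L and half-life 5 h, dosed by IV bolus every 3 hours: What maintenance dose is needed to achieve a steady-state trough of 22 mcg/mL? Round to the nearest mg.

τ/t½ = 3/5 ≈ 0.6, so f = (1/2)^(3/5) ≈ 0.659754.
Cmin,ss = (D/Vd)·f/(1−f), so D = Cmin,ss·Vd·(1−f)/f.
D = 22 × 124 × (1−f)/f ≈ 22 × 124 × 0.51572 ≈ 1406.88 mg.

1407 mg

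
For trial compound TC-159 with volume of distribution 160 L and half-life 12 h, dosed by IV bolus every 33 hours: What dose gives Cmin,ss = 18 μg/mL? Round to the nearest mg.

τ/t½ = 33/12 ≈ 2.75, so f = (1/2)^(33/12) ≈ 0.148651.
Cmin,ss = (D/Vd)·f/(1−f), so D = Cmin,ss·Vd·(1−f)/f.
D = 18 × 160 × (1−f)/f ≈ 18 × 160 × 5.72717 ≈ 16494.25 mg.

16494 mg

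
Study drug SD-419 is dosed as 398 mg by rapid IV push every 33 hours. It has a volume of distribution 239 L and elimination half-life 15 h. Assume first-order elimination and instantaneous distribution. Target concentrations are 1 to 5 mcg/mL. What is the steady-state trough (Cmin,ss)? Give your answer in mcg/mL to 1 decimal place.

k = ln2/t½ = ln2/15 ≈ 0.046210 h⁻¹; fraction remaining f = e^(−kτ) = e^(−0.046210×33) ≈ 0.2176.
At steady state, accumulation factor R = 1/(1 − e^(−kτ)) ≈ 1.2781.
Single-dose peak C₀ = D/Vd = 398/239 ≈ 1.665 mcg/mL.
Cmax,ss = C₀/(1 − f) ≈ 1.665/0.7824 ≈ 2.128 mcg/mL.
One interval later, Cmin,ss = Cmax,ss·e^(−kτ) ≈ 2.128 × 0.2176 ≈ 0.463 mcg/mL.
Trough 0.5 mcg/mL vs MEC 1 mcg/mL: subtherapeutic.

0.5 mcg/mL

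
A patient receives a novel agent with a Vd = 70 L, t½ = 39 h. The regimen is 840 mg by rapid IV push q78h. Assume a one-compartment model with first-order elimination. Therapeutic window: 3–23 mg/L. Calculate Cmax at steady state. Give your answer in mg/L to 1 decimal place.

16.0 mg/L

The dosing interval is 2 half-lives, so f = 2^(−2) = 0.25.
At steady state, R = 1/(1 − 0.25) = 4/3.
Single-dose peak C₀ = D/Vd = 840/70 = 12 mg/L.
Steady-state peak Cmax,ss = C₀·R = 12 × 4/3 ≈ 16.000 mg/L.
Peak 16.0 mg/L vs MTC 23 mg/L: below toxic threshold.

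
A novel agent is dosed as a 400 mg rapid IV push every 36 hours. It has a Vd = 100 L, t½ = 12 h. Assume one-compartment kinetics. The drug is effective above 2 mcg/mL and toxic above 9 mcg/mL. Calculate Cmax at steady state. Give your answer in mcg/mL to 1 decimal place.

4.6 mcg/mL

τ = 36 h = 3 half-lives, so f = (1/2)^3 = 0.125.
At steady state, R = 1/(1 − 0.125) = 8/7.
Single-dose peak C₀ = D/Vd = 400/100 = 4 mcg/mL.
Steady-state peak Cmax,ss = C₀·R = 4 × 8/7 ≈ 4.571 mcg/mL.
Peak 4.6 mcg/mL vs MTC 9 mcg/mL: below toxic threshold.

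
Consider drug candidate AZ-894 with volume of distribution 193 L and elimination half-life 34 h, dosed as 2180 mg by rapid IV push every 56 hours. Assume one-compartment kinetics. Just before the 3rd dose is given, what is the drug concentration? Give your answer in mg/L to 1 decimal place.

4.8 mg/L

f = (1/2)^(τ/t½) = (1/2)^(56/34) ≈ 0.3193.
C₀ = D/Vd = 2180/193 ≈ 11.295 mg/L.
Before the 3rd dose, 2 doses have been given. Superposition: Cmin = C₀·(f + f²).
≈ 11.295 × (0.3193 + 0.1020) ≈ 11.295 × 0.4213 ≈ 4.759 mg/L.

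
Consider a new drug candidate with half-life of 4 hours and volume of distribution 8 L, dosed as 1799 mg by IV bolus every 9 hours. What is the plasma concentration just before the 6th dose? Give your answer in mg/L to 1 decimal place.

f = (1/2)^(τ/t½) = (1/2)^(9/4) ≈ 0.2102.
C₀ = D/Vd = 1799/8 ≈ 224.875 mg/L.
Before the 6th dose, 5 doses have been given. Superposition: Cmin = C₀·(f + f² + … + f^5).
≈ 224.875 × (0.2102 + 0.0442 + 0.0093 + 0.0020 + 0.0004) ≈ 224.875 × 0.2661 ≈ 59.839 mg/L.

59.8 mg/L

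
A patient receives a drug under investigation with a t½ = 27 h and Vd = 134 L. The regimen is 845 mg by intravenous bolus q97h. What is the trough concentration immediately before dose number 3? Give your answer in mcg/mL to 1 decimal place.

f = (1/2)^(τ/t½) = (1/2)^(97/27) ≈ 0.0829.
C₀ = D/Vd = 845/134 ≈ 6.306 mcg/mL.
Before the 3rd dose, 2 doses have been given. Superposition: Cmin = C₀·(f + f²).
≈ 6.306 × (0.0829 + 0.0069) ≈ 6.306 × 0.0898 ≈ 0.566 mcg/mL.

0.6 mcg/mL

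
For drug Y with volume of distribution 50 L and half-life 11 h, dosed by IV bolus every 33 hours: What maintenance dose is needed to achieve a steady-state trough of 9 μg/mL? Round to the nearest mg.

3150 mg

τ/t½ = 33/11 ≈ 3, so f = (1/2)^(33/11) ≈ 0.125000.
Cmin,ss = (D/Vd)·f/(1−f), so D = Cmin,ss·Vd·(1−f)/f.
D = 9 × 50 × (1−f)/f ≈ 9 × 50 × 7.00000 ≈ 3150.00 mg.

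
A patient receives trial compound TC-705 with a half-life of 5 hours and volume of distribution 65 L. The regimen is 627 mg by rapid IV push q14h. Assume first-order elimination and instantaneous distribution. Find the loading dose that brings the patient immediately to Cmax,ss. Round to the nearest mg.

732 mg

f = (1/2)^(14/5) ≈ 0.143587; accumulation ratio R = 1/(1−f) ≈ 1.16766.
Loading dose to hit Cmax,ss on first dose: D_load = D_maint·R ≈ 627 × 1.16766 ≈ 732.12 mg.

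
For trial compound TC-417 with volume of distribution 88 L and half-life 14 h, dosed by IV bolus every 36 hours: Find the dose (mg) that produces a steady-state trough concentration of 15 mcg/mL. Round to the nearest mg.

6526 mg

τ/t½ = 36/14 ≈ 2.5714, so f = (1/2)^(36/14) ≈ 0.168238.
Cmin,ss = (D/Vd)·f/(1−f), so D = Cmin,ss·Vd·(1−f)/f.
D = 15 × 88 × (1−f)/f ≈ 15 × 88 × 4.94396 ≈ 6526.03 mg.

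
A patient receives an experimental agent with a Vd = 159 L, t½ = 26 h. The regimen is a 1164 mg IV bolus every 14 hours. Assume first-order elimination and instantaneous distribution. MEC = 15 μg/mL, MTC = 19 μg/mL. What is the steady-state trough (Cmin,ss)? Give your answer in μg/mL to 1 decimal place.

16.2 μg/mL

Over one 14-h interval, 14/26 ≈ 0.53846 half-lives elapse, leaving f ≈ 0.6885 of each dose.
At steady state, accumulation factor R = 1/(1 − e^(−kτ)) ≈ 3.2103.
Single-dose peak C₀ = D/Vd = 1164/159 ≈ 7.321 μg/mL.
Cmax,ss = C₀/(1 − f) ≈ 7.321/0.3115 ≈ 23.502 μg/mL.
Steady-state trough Cmin,ss = Cmax,ss·f ≈ 23.502 × 0.6885 ≈ 16.181 μg/mL.
Trough 16.2 μg/mL vs MEC 15 μg/mL: adequate.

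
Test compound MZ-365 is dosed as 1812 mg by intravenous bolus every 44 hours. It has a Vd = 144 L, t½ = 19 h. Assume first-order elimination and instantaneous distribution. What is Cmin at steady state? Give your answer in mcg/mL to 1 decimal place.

3.2 mcg/mL

k = ln2/t½ = ln2/19 ≈ 0.036481 h⁻¹; fraction remaining f = e^(−kτ) = e^(−0.036481×44) ≈ 0.2009.
Accumulation ratio R = 1/(1 − f) ≈ 1/0.7991 ≈ 1.2514.
Each bolus raises the concentration by D/Vd = 1812/144 ≈ 12.583 mcg/mL.
Steady-state peak Cmax,ss = C₀·R ≈ 12.583 × 1.2514 ≈ 15.746 mcg/mL.
One interval later, Cmin,ss = Cmax,ss·e^(−kτ) ≈ 15.746 × 0.2009 ≈ 3.163 mcg/mL.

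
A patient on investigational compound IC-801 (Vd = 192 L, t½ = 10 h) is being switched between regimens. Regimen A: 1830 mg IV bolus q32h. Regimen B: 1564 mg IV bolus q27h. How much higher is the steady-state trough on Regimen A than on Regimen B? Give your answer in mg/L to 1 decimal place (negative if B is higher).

Regimen A: f = (1/2)^(32/10) ≈ 0.1088; Cmin,ss = (1830/192)·f/(1−f) ≈ 1.164 mg/L.
Regimen B: f = (1/2)^(27/10) ≈ 0.1539; Cmin,ss = (1564/192)·f/(1−f) ≈ 1.482 mg/L.
Difference ≈ 1.164 − 1.482 ≈ -0.318 mg/L.

-0.3 mg/L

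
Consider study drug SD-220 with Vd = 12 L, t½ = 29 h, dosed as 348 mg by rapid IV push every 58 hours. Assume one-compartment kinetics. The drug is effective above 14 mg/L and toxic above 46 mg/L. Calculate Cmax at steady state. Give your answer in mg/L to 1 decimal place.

τ = 58 h = 2 half-lives, so f = (1/2)^2 = 0.25.
At steady state, R = 1/(1 − 0.25) = 4/3.
Single-dose peak C₀ = D/Vd = 348/12 = 29 mg/L.
Steady-state peak Cmax,ss = C₀·R = 29 × 4/3 ≈ 38.667 mg/L.
Peak 38.7 mg/L vs MTC 46 mg/L: below toxic threshold.

38.7 mg/L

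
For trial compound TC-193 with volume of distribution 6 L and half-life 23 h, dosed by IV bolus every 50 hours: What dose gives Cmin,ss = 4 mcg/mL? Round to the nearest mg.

τ/t½ = 50/23 ≈ 2.1739, so f = (1/2)^(50/23) ≈ 0.221609.
Cmin,ss = (D/Vd)·f/(1−f), so D = Cmin,ss·Vd·(1−f)/f.
D = 4 × 6 × (1−f)/f ≈ 4 × 6 × 3.51245 ≈ 84.30 mg.

84 mg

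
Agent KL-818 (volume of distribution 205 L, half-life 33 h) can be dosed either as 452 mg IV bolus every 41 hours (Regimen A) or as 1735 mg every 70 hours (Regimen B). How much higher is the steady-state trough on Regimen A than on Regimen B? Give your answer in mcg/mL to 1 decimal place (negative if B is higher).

-0.9 mcg/mL

Regimen A: f = (1/2)^(41/33) ≈ 0.4227; Cmin,ss = (452/205)·f/(1−f) ≈ 1.614 mcg/mL.
Regimen B: f = (1/2)^(70/33) ≈ 0.2299; Cmin,ss = (1735/205)·f/(1−f) ≈ 2.527 mcg/mL.
Difference ≈ 1.614 − 2.527 ≈ -0.913 mcg/mL.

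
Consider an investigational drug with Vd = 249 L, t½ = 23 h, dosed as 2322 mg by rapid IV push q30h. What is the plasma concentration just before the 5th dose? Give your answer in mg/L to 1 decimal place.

6.2 mg/L

f = (1/2)^(τ/t½) = (1/2)^(30/23) ≈ 0.4049.
C₀ = D/Vd = 2322/249 ≈ 9.325 mg/L.
Before the 5th dose, 4 doses have been given. Superposition: Cmin = C₀·(f + f² + … + f^4).
≈ 9.325 × (0.4049 + 0.1639 + 0.0664 + 0.0269) ≈ 9.325 × 0.6621 ≈ 6.174 mg/L.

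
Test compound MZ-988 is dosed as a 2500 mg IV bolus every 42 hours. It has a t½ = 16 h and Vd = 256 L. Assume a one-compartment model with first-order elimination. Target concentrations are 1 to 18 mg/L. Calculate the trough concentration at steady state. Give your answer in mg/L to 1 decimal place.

1.9 mg/L

Over one 42-h interval, 42/16 ≈ 2.625 half-lives elapse, leaving f ≈ 0.1621 of each dose.
Accumulation ratio R = 1/(1 − f) ≈ 1/0.8379 ≈ 1.1935.
Each bolus raises the concentration by D/Vd = 2500/256 ≈ 9.766 mg/L.
Steady-state peak Cmax,ss = C₀·R ≈ 9.766 × 1.1935 ≈ 11.656 mg/L.
Steady-state trough Cmin,ss = Cmax,ss·f ≈ 11.656 × 0.1621 ≈ 1.889 mg/L.
Trough 1.9 mg/L vs MEC 1 mg/L: adequate.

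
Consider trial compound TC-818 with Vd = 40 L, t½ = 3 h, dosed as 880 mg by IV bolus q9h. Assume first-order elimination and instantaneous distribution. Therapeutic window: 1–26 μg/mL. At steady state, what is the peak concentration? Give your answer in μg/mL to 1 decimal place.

25.1 μg/mL

τ = 9 h = 3 half-lives, so f = (1/2)^3 = 0.125.
Accumulation ratio R = 1/(1 − f) = 1/0.875 = 8/7.
Single-dose peak C₀ = D/Vd = 880/40 = 22 μg/mL.
Steady-state peak Cmax,ss = C₀·R = 22 × 8/7 ≈ 25.143 μg/mL.
Peak 25.1 μg/mL vs MTC 26 μg/mL: below toxic threshold.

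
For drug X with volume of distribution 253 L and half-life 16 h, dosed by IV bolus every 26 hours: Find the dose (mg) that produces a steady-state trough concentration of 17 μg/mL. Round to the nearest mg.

8965 mg

τ/t½ = 26/16 ≈ 1.625, so f = (1/2)^(26/16) ≈ 0.324210.
Cmin,ss = (D/Vd)·f/(1−f), so D = Cmin,ss·Vd·(1−f)/f.
D = 17 × 253 × (1−f)/f ≈ 17 × 253 × 2.08442 ≈ 8965.09 mg.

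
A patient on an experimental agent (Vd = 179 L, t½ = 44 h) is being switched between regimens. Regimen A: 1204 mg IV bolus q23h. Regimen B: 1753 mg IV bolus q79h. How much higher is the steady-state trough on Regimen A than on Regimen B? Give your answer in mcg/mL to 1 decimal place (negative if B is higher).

Regimen A: f = (1/2)^(23/44) ≈ 0.6961; Cmin,ss = (1204/179)·f/(1−f) ≈ 15.407 mcg/mL.
Regimen B: f = (1/2)^(79/44) ≈ 0.2881; Cmin,ss = (1753/179)·f/(1−f) ≈ 3.963 mcg/mL.
Difference ≈ 15.407 − 3.963 ≈ 11.444 mcg/mL.

11.4 mcg/mL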